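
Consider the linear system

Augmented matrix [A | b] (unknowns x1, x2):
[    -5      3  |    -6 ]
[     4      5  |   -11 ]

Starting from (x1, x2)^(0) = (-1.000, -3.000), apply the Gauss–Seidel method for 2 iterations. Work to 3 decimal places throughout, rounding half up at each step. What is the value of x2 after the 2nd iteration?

Iteration 1:
  x1 = (-6 - (3)·-3.000) / (-5) = -0.600
  x2 = (-11 - (4)·-0.600) / (5) = -1.720
Iteration 2:
  x1 = (-6 - (3)·-1.720) / (-5) = 0.168
  x2 = (-11 - (4)·0.168) / (5) = -2.334

-2.334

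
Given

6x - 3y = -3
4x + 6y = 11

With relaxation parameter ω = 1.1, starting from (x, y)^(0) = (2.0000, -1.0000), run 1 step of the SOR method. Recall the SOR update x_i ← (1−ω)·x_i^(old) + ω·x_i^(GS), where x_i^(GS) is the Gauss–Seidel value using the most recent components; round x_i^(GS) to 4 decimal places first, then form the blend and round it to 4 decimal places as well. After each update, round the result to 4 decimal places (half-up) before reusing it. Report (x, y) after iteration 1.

(-1.3000, 3.0700)

Iteration 1:
  x: GS value = (-3 - (-3)·-1.0000) / (6) = -1.0000;  x ← (1−ω)·2.0000 + ω·-1.0000 = -1.3000
  y: GS value = (11 - (4)·-1.3000) / (6) = 2.7000;  y ← (1−ω)·-1.0000 + ω·2.7000 = 3.0700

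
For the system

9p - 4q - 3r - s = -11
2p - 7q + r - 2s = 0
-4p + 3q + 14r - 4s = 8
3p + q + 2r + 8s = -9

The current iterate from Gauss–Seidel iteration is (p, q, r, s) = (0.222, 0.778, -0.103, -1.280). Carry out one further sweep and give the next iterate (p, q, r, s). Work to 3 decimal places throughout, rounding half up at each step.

(-1.053, 0.050, -0.106, -0.710)

One sweep:
  p = (-11 - (-4)·0.778 - (-3)·-0.103 - (-1)·-1.280) / (9) = -1.053
  q = (0 - (2)·-1.053 - (1)·-0.103 - (-2)·-1.280) / (-7) = 0.050
  r = (8 - (-4)·-1.053 - (3)·0.050 - (-4)·-1.280) / (14) = -0.106
  s = (-9 - (3)·-1.053 - (1)·0.050 - (2)·-0.106) / (8) = -0.710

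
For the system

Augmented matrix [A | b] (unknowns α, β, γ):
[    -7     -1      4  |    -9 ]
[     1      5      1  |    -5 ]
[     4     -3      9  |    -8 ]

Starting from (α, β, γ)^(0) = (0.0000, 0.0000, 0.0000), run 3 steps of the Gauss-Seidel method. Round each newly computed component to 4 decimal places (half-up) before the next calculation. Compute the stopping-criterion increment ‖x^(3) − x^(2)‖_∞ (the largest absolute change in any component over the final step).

Iteration 1:
  α = (-9 - (-1)·0.0000 - (4)·0.0000) / (-7) = 1.2857
  β = (-5 - (1)·1.2857 - (1)·0.0000) / (5) = -1.2571
  γ = (-8 - (4)·1.2857 - (-3)·-1.2571) / (9) = -1.8793
Iteration 2:
  α = (-9 - (-1)·-1.2571 - (4)·-1.8793) / (-7) = 0.3914
  β = (-5 - (1)·0.3914 - (1)·-1.8793) / (5) = -0.7024
  γ = (-8 - (4)·0.3914 - (-3)·-0.7024) / (9) = -1.2970
Iteration 3:
  α = (-9 - (-1)·-0.7024 - (4)·-1.2970) / (-7) = 0.6449
  β = (-5 - (1)·0.6449 - (1)·-1.2970) / (5) = -0.8696
  γ = (-8 - (4)·0.6449 - (-3)·-0.8696) / (9) = -1.4654
Change: (0.2535, -0.1672, -0.1684) → max |·| = 0.2535

0.2535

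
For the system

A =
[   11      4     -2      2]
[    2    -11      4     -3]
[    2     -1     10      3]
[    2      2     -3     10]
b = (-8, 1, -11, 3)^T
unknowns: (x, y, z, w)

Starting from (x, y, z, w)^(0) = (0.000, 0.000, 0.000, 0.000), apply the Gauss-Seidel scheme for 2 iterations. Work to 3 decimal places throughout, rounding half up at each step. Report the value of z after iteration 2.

-1.053

Iteration 1:
  x = (-8 - (4)·0.000 - (-2)·0.000 - (2)·0.000) / (11) = -0.727
  y = (1 - (2)·-0.727 - (4)·0.000 - (-3)·0.000) / (-11) = -0.223
  z = (-11 - (2)·-0.727 - (-1)·-0.223 - (3)·0.000) / (10) = -0.977
  w = (3 - (2)·-0.727 - (2)·-0.223 - (-3)·-0.977) / (10) = 0.197
Iteration 2:
  x = (-8 - (4)·-0.223 - (-2)·-0.977 - (2)·0.197) / (11) = -0.860
  y = (1 - (2)·-0.860 - (4)·-0.977 - (-3)·0.197) / (-11) = -0.656
  z = (-11 - (2)·-0.860 - (-1)·-0.656 - (3)·0.197) / (10) = -1.053
  w = (3 - (2)·-0.860 - (2)·-0.656 - (-3)·-1.053) / (10) = 0.287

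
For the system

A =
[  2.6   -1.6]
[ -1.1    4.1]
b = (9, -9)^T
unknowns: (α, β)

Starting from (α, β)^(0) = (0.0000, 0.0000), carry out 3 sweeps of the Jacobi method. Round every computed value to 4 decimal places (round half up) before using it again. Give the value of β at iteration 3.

-1.6288

Iteration 1:
  α = (9 - (-1.6)·0.0000) / (2.6) = 3.4615
  β = (-9 - (-1.1)·0.0000) / (4.1) = -2.1951
Iteration 2:
  α = (9 - (-1.6)·-2.1951) / (2.6) = 2.1107
  β = (-9 - (-1.1)·3.4615) / (4.1) = -1.2664
Iteration 3:
  α = (9 - (-1.6)·-1.2664) / (2.6) = 2.6822
  β = (-9 - (-1.1)·2.1107) / (4.1) = -1.6288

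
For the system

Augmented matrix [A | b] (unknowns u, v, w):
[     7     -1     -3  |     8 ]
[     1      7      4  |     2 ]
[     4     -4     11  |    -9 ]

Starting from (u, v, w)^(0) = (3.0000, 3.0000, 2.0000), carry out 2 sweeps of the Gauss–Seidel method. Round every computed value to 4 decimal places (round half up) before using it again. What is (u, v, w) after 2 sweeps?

(0.0540, 1.5004, -0.2922)

Iteration 1:
  u = (8 - (-1)·3.0000 - (-3)·2.0000) / (7) = 2.4286
  v = (2 - (1)·2.4286 - (4)·2.0000) / (7) = -1.2041
  w = (-9 - (4)·2.4286 - (-4)·-1.2041) / (11) = -2.1392
Iteration 2:
  u = (8 - (-1)·-1.2041 - (-3)·-2.1392) / (7) = 0.0540
  v = (2 - (1)·0.0540 - (4)·-2.1392) / (7) = 1.5004
  w = (-9 - (4)·0.0540 - (-4)·1.5004) / (11) = -0.2922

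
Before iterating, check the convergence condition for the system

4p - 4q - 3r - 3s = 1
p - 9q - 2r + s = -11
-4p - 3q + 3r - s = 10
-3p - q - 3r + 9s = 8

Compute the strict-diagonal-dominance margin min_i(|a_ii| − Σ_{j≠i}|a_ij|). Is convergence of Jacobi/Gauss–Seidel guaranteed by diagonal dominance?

row 1: |4| − (4+3+3) = -6
row 2: |-9| − (1+2+1) = 5
row 3: |3| − (4+3+1) = -5
row 4: |9| − (3+1+3) = 2
minimum over rows = -6 → not strictly diagonally dominant

-6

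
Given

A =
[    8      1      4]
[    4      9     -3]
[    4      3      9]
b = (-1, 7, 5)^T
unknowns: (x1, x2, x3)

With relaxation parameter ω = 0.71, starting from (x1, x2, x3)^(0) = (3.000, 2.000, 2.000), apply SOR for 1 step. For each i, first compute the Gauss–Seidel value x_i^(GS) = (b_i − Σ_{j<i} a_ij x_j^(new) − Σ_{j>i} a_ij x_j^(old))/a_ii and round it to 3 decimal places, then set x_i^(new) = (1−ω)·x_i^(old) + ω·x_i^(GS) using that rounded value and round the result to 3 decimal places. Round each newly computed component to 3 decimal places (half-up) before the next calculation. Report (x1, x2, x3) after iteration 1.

(-0.106, 1.639, 0.620)

Iteration 1:
  x1: GS value = (-1 - (1)·2.000 - (4)·2.000) / (8) = -1.375;  x1 ← (1−ω)·3.000 + ω·-1.375 = -0.106
  x2: GS value = (7 - (4)·-0.106 - (-3)·2.000) / (9) = 1.492;  x2 ← (1−ω)·2.000 + ω·1.492 = 1.639
  x3: GS value = (5 - (4)·-0.106 - (3)·1.639) / (9) = 0.056;  x3 ← (1−ω)·2.000 + ω·0.056 = 0.620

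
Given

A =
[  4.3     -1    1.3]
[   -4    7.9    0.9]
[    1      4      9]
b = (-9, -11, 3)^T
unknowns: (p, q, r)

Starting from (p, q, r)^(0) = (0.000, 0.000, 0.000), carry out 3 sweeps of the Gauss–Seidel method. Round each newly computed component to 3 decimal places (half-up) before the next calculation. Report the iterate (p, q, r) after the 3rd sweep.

(-3.468, -3.388, 2.224)

Iteration 1:
  p = (-9 - (-1)·0.000 - (1.3)·0.000) / (4.3) = -2.093
  q = (-11 - (-4)·-2.093 - (0.9)·0.000) / (7.9) = -2.452
  r = (3 - (1)·-2.093 - (4)·-2.452) / (9) = 1.656
Iteration 2:
  p = (-9 - (-1)·-2.452 - (1.3)·1.656) / (4.3) = -3.164
  q = (-11 - (-4)·-3.164 - (0.9)·1.656) / (7.9) = -3.183
  r = (3 - (1)·-3.164 - (4)·-3.183) / (9) = 2.100
Iteration 3:
  p = (-9 - (-1)·-3.183 - (1.3)·2.100) / (4.3) = -3.468
  q = (-11 - (-4)·-3.468 - (0.9)·2.100) / (7.9) = -3.388
  r = (3 - (1)·-3.468 - (4)·-3.388) / (9) = 2.224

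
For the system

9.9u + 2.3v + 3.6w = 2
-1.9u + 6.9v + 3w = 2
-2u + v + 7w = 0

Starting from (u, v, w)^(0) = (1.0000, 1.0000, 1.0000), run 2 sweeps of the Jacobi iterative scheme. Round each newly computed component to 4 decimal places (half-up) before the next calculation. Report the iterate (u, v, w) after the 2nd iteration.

(0.1198, 0.1193, -0.1312)

Iteration 1:
  u = (2 - (2.3)·1.0000 - (3.6)·1.0000) / (9.9) = -0.3939
  v = (2 - (-1.9)·1.0000 - (3)·1.0000) / (6.9) = 0.1304
  w = (0 - (-2)·1.0000 - (1)·1.0000) / (7) = 0.1429
Iteration 2:
  u = (2 - (2.3)·0.1304 - (3.6)·0.1429) / (9.9) = 0.1198
  v = (2 - (-1.9)·-0.3939 - (3)·0.1429) / (6.9) = 0.1193
  w = (0 - (-2)·-0.3939 - (1)·0.1304) / (7) = -0.1312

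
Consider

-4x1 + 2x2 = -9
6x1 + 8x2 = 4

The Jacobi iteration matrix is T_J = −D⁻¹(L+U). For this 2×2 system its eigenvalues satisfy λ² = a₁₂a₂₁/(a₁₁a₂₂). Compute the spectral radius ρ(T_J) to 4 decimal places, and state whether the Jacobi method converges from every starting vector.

0.6124

a₁₂a₂₁/(a₁₁a₂₂) = (2)·(6) / ((-4)·(8)) = -0.375000
ρ = √|-0.375000| = √0.375000 = 0.6124
ρ < 1, so Jacobi converges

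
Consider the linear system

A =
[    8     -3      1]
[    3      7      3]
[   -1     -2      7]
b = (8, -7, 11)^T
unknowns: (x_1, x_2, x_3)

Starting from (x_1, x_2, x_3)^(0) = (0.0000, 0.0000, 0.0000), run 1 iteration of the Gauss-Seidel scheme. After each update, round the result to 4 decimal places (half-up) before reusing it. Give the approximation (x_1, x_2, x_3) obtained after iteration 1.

(1.0000, -1.4286, 1.3061)

Iteration 1:
  x_1 = (8 - (-3)·0.0000 - (1)·0.0000) / (8) = 1.0000
  x_2 = (-7 - (3)·1.0000 - (3)·0.0000) / (7) = -1.4286
  x_3 = (11 - (-1)·1.0000 - (-2)·-1.4286) / (7) = 1.3061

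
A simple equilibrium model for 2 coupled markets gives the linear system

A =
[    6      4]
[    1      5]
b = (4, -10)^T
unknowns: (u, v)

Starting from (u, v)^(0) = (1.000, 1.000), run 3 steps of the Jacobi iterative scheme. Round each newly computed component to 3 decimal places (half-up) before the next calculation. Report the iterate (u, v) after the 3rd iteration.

(2.000, -2.427)

Iteration 1:
  u = (4 - (4)·1.000) / (6) = 0.000
  v = (-10 - (1)·1.000) / (5) = -2.200
Iteration 2:
  u = (4 - (4)·-2.200) / (6) = 2.133
  v = (-10 - (1)·0.000) / (5) = -2.000
Iteration 3:
  u = (4 - (4)·-2.000) / (6) = 2.000
  v = (-10 - (1)·2.133) / (5) = -2.427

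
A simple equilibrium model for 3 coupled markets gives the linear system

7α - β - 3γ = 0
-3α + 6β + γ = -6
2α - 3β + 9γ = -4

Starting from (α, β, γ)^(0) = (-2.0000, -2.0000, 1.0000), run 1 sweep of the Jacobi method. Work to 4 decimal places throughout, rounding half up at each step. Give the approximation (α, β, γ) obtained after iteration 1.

(0.1429, -2.1667, -0.6667)

Iteration 1:
  α = (0 - (-1)·-2.0000 - (-3)·1.0000) / (7) = 0.1429
  β = (-6 - (-3)·-2.0000 - (1)·1.0000) / (6) = -2.1667
  γ = (-4 - (2)·-2.0000 - (-3)·-2.0000) / (9) = -0.6667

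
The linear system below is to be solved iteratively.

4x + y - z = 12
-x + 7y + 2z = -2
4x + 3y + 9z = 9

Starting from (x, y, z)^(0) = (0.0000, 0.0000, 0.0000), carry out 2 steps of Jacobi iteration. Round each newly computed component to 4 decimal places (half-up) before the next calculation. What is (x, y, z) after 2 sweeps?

Iteration 1:
  x = (12 - (1)·0.0000 - (-1)·0.0000) / (4) = 3.0000
  y = (-2 - (-1)·0.0000 - (2)·0.0000) / (7) = -0.2857
  z = (9 - (4)·0.0000 - (3)·0.0000) / (9) = 1.0000
Iteration 2:
  x = (12 - (1)·-0.2857 - (-1)·1.0000) / (4) = 3.3214
  y = (-2 - (-1)·3.0000 - (2)·1.0000) / (7) = -0.1429
  z = (9 - (4)·3.0000 - (3)·-0.2857) / (9) = -0.2381

(3.3214, -0.1429, -0.2381)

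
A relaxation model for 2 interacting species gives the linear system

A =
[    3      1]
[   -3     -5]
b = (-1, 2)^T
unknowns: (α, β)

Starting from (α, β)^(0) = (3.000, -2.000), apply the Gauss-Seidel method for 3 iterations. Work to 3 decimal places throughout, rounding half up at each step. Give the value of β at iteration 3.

-0.264

Iteration 1:
  α = (-1 - (1)·-2.000) / (3) = 0.333
  β = (2 - (-3)·0.333) / (-5) = -0.600
Iteration 2:
  α = (-1 - (1)·-0.600) / (3) = -0.133
  β = (2 - (-3)·-0.133) / (-5) = -0.320
Iteration 3:
  α = (-1 - (1)·-0.320) / (3) = -0.227
  β = (2 - (-3)·-0.227) / (-5) = -0.264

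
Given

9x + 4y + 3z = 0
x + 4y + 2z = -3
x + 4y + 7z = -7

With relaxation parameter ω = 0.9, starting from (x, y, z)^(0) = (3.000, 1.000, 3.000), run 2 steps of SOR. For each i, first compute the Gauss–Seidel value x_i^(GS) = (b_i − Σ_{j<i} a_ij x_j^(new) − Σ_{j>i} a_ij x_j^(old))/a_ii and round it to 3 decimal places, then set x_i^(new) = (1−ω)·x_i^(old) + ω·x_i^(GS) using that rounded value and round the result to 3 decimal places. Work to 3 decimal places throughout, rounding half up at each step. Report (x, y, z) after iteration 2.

(0.459, -1.129, -0.338)

Iteration 1:
  x: GS value = (0 - (4)·1.000 - (3)·3.000) / (9) = -1.444;  x ← (1−ω)·3.000 + ω·-1.444 = -1.000
  y: GS value = (-3 - (1)·-1.000 - (2)·3.000) / (4) = -2.000;  y ← (1−ω)·1.000 + ω·-2.000 = -1.700
  z: GS value = (-7 - (1)·-1.000 - (4)·-1.700) / (7) = 0.114;  z ← (1−ω)·3.000 + ω·0.114 = 0.403
Iteration 2:
  x: GS value = (0 - (4)·-1.700 - (3)·0.403) / (9) = 0.621;  x ← (1−ω)·-1.000 + ω·0.621 = 0.459
  y: GS value = (-3 - (1)·0.459 - (2)·0.403) / (4) = -1.066;  y ← (1−ω)·-1.700 + ω·-1.066 = -1.129
  z: GS value = (-7 - (1)·0.459 - (4)·-1.129) / (7) = -0.420;  z ← (1−ω)·0.403 + ω·-0.420 = -0.338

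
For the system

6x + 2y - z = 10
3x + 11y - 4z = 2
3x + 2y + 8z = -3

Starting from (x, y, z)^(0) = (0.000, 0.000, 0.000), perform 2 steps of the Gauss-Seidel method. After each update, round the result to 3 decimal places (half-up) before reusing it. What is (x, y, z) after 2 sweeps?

(1.602, -0.594, -0.827)

Iteration 1:
  x = (10 - (2)·0.000 - (-1)·0.000) / (6) = 1.667
  y = (2 - (3)·1.667 - (-4)·0.000) / (11) = -0.273
  z = (-3 - (3)·1.667 - (2)·-0.273) / (8) = -0.932
Iteration 2:
  x = (10 - (2)·-0.273 - (-1)·-0.932) / (6) = 1.602
  y = (2 - (3)·1.602 - (-4)·-0.932) / (11) = -0.594
  z = (-3 - (3)·1.602 - (2)·-0.594) / (8) = -0.827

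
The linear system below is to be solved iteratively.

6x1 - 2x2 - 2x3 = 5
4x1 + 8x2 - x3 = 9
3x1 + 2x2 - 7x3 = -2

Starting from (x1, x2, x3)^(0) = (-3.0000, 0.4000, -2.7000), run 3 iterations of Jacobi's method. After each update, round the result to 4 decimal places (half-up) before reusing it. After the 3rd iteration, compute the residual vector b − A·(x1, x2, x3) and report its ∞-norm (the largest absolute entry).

Iteration 1:
  x1 = (5 - (-2)·0.4000 - (-2)·-2.7000) / (6) = 0.0667
  x2 = (9 - (4)·-3.0000 - (-1)·-2.7000) / (8) = 2.2875
  x3 = (-2 - (3)·-3.0000 - (2)·0.4000) / (-7) = -0.8857
Iteration 2:
  x1 = (5 - (-2)·2.2875 - (-2)·-0.8857) / (6) = 1.3006
  x2 = (9 - (4)·0.0667 - (-1)·-0.8857) / (8) = 0.9809
  x3 = (-2 - (3)·0.0667 - (2)·2.2875) / (-7) = 0.9679
Iteration 3:
  x1 = (5 - (-2)·0.9809 - (-2)·0.9679) / (6) = 1.4829
  x2 = (9 - (4)·1.3006 - (-1)·0.9679) / (8) = 0.5957
  x3 = (-2 - (3)·1.3006 - (2)·0.9809) / (-7) = 1.1234
Residual b − A·x = (-0.4592, -0.5738, 0.2237); ∞-norm = 0.5738

0.5738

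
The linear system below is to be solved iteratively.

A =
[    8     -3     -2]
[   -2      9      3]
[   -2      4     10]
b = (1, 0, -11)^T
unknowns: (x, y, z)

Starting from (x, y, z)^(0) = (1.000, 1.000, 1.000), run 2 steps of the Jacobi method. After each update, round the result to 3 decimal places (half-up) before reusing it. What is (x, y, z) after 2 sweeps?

Iteration 1:
  x = (1 - (-3)·1.000 - (-2)·1.000) / (8) = 0.750
  y = (0 - (-2)·1.000 - (3)·1.000) / (9) = -0.111
  z = (-11 - (-2)·1.000 - (4)·1.000) / (10) = -1.300
Iteration 2:
  x = (1 - (-3)·-0.111 - (-2)·-1.300) / (8) = -0.242
  y = (0 - (-2)·0.750 - (3)·-1.300) / (9) = 0.600
  z = (-11 - (-2)·0.750 - (4)·-0.111) / (10) = -0.906

(-0.242, 0.600, -0.906)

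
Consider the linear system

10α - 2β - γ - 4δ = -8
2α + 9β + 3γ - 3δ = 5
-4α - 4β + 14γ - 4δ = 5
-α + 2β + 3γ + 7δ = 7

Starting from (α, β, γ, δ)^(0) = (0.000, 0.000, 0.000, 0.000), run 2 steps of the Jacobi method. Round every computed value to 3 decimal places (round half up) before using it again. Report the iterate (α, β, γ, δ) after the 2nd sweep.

(-0.253, 0.948, 0.573, 0.574)

Iteration 1:
  α = (-8 - (-2)·0.000 - (-1)·0.000 - (-4)·0.000) / (10) = -0.800
  β = (5 - (2)·0.000 - (3)·0.000 - (-3)·0.000) / (9) = 0.556
  γ = (5 - (-4)·0.000 - (-4)·0.000 - (-4)·0.000) / (14) = 0.357
  δ = (7 - (-1)·0.000 - (2)·0.000 - (3)·0.000) / (7) = 1.000
Iteration 2:
  α = (-8 - (-2)·0.556 - (-1)·0.357 - (-4)·1.000) / (10) = -0.253
  β = (5 - (2)·-0.800 - (3)·0.357 - (-3)·1.000) / (9) = 0.948
  γ = (5 - (-4)·-0.800 - (-4)·0.556 - (-4)·1.000) / (14) = 0.573
  δ = (7 - (-1)·-0.800 - (2)·0.556 - (3)·0.357) / (7) = 0.574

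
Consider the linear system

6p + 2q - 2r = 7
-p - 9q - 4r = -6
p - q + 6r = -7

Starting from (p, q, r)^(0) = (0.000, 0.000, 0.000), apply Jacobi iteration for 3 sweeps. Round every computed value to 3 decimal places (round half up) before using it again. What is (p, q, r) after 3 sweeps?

Iteration 1:
  p = (7 - (2)·0.000 - (-2)·0.000) / (6) = 1.167
  q = (-6 - (-1)·0.000 - (-4)·0.000) / (-9) = 0.667
  r = (-7 - (1)·0.000 - (-1)·0.000) / (6) = -1.167
Iteration 2:
  p = (7 - (2)·0.667 - (-2)·-1.167) / (6) = 0.555
  q = (-6 - (-1)·1.167 - (-4)·-1.167) / (-9) = 1.056
  r = (-7 - (1)·1.167 - (-1)·0.667) / (6) = -1.250
Iteration 3:
  p = (7 - (2)·1.056 - (-2)·-1.250) / (6) = 0.398
  q = (-6 - (-1)·0.555 - (-4)·-1.250) / (-9) = 1.161
  r = (-7 - (1)·0.555 - (-1)·1.056) / (6) = -1.083

(0.398, 1.161, -1.083)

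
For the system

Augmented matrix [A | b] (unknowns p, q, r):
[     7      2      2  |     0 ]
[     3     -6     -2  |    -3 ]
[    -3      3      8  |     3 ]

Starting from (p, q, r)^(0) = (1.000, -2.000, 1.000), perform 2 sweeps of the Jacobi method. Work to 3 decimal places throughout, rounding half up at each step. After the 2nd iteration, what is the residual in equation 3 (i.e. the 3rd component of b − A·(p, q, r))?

Iteration 1:
  p = (0 - (2)·-2.000 - (2)·1.000) / (7) = 0.286
  q = (-3 - (3)·1.000 - (-2)·1.000) / (-6) = 0.667
  r = (3 - (-3)·1.000 - (3)·-2.000) / (8) = 1.500
Iteration 2:
  p = (0 - (2)·0.667 - (2)·1.500) / (7) = -0.619
  q = (-3 - (3)·0.286 - (-2)·1.500) / (-6) = 0.143
  r = (3 - (-3)·0.286 - (3)·0.667) / (8) = 0.232
Residual b − A·x = (3.583, 0.179, -1.142)

-1.142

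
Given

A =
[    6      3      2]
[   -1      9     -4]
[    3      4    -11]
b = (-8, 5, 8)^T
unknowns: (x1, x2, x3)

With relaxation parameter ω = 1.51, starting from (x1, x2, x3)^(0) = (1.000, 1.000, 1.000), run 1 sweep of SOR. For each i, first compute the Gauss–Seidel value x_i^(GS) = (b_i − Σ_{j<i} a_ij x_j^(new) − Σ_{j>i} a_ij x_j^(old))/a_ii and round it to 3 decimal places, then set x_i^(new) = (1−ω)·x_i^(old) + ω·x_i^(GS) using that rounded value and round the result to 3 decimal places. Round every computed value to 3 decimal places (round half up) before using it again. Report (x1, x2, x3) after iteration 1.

(-3.782, 0.366, -2.965)

Iteration 1:
  x1: GS value = (-8 - (3)·1.000 - (2)·1.000) / (6) = -2.167;  x1 ← (1−ω)·1.000 + ω·-2.167 = -3.782
  x2: GS value = (5 - (-1)·-3.782 - (-4)·1.000) / (9) = 0.580;  x2 ← (1−ω)·1.000 + ω·0.580 = 0.366
  x3: GS value = (8 - (3)·-3.782 - (4)·0.366) / (-11) = -1.626;  x3 ← (1−ω)·1.000 + ω·-1.626 = -2.965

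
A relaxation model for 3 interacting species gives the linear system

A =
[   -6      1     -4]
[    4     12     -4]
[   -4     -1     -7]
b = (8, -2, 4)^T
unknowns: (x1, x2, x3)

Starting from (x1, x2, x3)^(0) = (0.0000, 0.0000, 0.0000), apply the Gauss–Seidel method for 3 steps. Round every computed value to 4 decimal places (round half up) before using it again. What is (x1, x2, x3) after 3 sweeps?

(-1.3903, 0.3541, 0.1724)

Iteration 1:
  x1 = (8 - (1)·0.0000 - (-4)·0.0000) / (-6) = -1.3333
  x2 = (-2 - (4)·-1.3333 - (-4)·0.0000) / (12) = 0.2778
  x3 = (4 - (-4)·-1.3333 - (-1)·0.2778) / (-7) = 0.1508
Iteration 2:
  x1 = (8 - (1)·0.2778 - (-4)·0.1508) / (-6) = -1.3876
  x2 = (-2 - (4)·-1.3876 - (-4)·0.1508) / (12) = 0.3461
  x3 = (4 - (-4)·-1.3876 - (-1)·0.3461) / (-7) = 0.1720
Iteration 3:
  x1 = (8 - (1)·0.3461 - (-4)·0.1720) / (-6) = -1.3903
  x2 = (-2 - (4)·-1.3903 - (-4)·0.1720) / (12) = 0.3541
  x3 = (4 - (-4)·-1.3903 - (-1)·0.3541) / (-7) = 0.1724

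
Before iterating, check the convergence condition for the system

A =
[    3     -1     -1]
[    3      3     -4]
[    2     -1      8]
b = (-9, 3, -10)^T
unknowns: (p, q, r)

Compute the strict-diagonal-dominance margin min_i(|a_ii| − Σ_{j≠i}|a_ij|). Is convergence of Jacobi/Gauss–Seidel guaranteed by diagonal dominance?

row 1: |3| − (1+1) = 1
row 2: |3| − (3+4) = -4
row 3: |8| − (2+1) = 5
minimum over rows = -4 → not strictly diagonally dominant

-4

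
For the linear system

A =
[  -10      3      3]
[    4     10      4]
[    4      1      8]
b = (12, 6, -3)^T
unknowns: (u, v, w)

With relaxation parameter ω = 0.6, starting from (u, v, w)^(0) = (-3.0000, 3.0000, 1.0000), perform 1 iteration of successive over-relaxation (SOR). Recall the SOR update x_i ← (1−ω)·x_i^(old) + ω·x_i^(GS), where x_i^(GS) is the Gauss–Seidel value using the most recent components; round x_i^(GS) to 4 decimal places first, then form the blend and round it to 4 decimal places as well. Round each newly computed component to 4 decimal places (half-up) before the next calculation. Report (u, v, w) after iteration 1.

(-1.2000, 1.6080, 0.4144)

Iteration 1:
  u: GS value = (12 - (3)·3.0000 - (3)·1.0000) / (-10) = 0.0000;  u ← (1−ω)·-3.0000 + ω·0.0000 = -1.2000
  v: GS value = (6 - (4)·-1.2000 - (4)·1.0000) / (10) = 0.6800;  v ← (1−ω)·3.0000 + ω·0.6800 = 1.6080
  w: GS value = (-3 - (4)·-1.2000 - (1)·1.6080) / (8) = 0.0240;  w ← (1−ω)·1.0000 + ω·0.0240 = 0.4144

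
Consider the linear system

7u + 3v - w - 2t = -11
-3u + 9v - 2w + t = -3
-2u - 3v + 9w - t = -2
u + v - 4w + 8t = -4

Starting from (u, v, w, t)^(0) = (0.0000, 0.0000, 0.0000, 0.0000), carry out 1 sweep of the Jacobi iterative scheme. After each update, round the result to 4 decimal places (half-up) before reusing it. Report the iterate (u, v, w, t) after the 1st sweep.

(-1.5714, -0.3333, -0.2222, -0.5000)

Iteration 1:
  u = (-11 - (3)·0.0000 - (-1)·0.0000 - (-2)·0.0000) / (7) = -1.5714
  v = (-3 - (-3)·0.0000 - (-2)·0.0000 - (1)·0.0000) / (9) = -0.3333
  w = (-2 - (-2)·0.0000 - (-3)·0.0000 - (-1)·0.0000) / (9) = -0.2222
  t = (-4 - (1)·0.0000 - (1)·0.0000 - (-4)·0.0000) / (8) = -0.5000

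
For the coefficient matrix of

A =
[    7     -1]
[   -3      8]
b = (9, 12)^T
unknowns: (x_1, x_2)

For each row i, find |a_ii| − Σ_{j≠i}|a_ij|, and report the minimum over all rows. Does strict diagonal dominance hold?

row 1: |7| − (1) = 6
row 2: |8| − (3) = 5
minimum over rows = 5 → strictly diagonally dominant (convergence guaranteed)

5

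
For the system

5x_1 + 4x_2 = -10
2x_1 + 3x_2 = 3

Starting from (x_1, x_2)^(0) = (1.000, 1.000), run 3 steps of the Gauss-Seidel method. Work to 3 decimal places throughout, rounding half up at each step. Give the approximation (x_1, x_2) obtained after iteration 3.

(-5.090, 4.393)

Iteration 1:
  x_1 = (-10 - (4)·1.000) / (5) = -2.800
  x_2 = (3 - (2)·-2.800) / (3) = 2.867
Iteration 2:
  x_1 = (-10 - (4)·2.867) / (5) = -4.294
  x_2 = (3 - (2)·-4.294) / (3) = 3.863
Iteration 3:
  x_1 = (-10 - (4)·3.863) / (5) = -5.090
  x_2 = (3 - (2)·-5.090) / (3) = 4.393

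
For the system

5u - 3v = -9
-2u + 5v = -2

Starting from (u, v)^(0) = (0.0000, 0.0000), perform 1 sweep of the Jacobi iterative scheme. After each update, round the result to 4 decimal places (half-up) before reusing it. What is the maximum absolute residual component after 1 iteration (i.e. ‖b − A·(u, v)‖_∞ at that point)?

Iteration 1:
  u = (-9 - (-3)·0.0000) / (5) = -1.8000
  v = (-2 - (-2)·0.0000) / (5) = -0.4000
Residual b − A·x = (-1.2000, -3.6000); ∞-norm = 3.6000

3.6000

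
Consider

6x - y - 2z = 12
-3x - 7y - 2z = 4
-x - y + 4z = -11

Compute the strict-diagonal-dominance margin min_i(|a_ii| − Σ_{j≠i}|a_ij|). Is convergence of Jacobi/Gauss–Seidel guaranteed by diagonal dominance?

2

row 1: |6| − (1+2) = 3
row 2: |-7| − (3+2) = 2
row 3: |4| − (1+1) = 2
minimum over rows = 2 → strictly diagonally dominant (convergence guaranteed)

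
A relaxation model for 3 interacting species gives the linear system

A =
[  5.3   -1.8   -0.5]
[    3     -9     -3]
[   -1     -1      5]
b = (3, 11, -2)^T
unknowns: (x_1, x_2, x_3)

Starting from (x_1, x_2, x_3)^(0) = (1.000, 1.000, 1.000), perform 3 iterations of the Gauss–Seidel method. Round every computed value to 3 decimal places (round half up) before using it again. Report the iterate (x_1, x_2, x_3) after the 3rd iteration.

(0.158, -0.974, -0.563)

Iteration 1:
  x_1 = (3 - (-1.8)·1.000 - (-0.5)·1.000) / (5.3) = 1.000
  x_2 = (11 - (3)·1.000 - (-3)·1.000) / (-9) = -1.222
  x_3 = (-2 - (-1)·1.000 - (-1)·-1.222) / (5) = -0.444
Iteration 2:
  x_1 = (3 - (-1.8)·-1.222 - (-0.5)·-0.444) / (5.3) = 0.109
  x_2 = (11 - (3)·0.109 - (-3)·-0.444) / (-9) = -1.038
  x_3 = (-2 - (-1)·0.109 - (-1)·-1.038) / (5) = -0.586
Iteration 3:
  x_1 = (3 - (-1.8)·-1.038 - (-0.5)·-0.586) / (5.3) = 0.158
  x_2 = (11 - (3)·0.158 - (-3)·-0.586) / (-9) = -0.974
  x_3 = (-2 - (-1)·0.158 - (-1)·-0.974) / (5) = -0.563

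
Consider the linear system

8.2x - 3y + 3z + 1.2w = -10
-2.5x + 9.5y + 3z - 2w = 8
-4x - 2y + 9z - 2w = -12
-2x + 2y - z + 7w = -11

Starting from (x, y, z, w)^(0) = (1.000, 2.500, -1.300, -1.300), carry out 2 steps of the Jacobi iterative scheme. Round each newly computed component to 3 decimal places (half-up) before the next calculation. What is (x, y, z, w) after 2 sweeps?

Iteration 1:
  x = (-10 - (-3)·2.500 - (3)·-1.300 - (1.2)·-1.300) / (8.2) = 0.361
  y = (8 - (-2.5)·1.000 - (3)·-1.300 - (-2)·-1.300) / (9.5) = 1.242
  z = (-12 - (-4)·1.000 - (-2)·2.500 - (-2)·-1.300) / (9) = -0.622
  w = (-11 - (-2)·1.000 - (2)·2.500 - (-1)·-1.300) / (7) = -2.186
Iteration 2:
  x = (-10 - (-3)·1.242 - (3)·-0.622 - (1.2)·-2.186) / (8.2) = -0.218
  y = (8 - (-2.5)·0.361 - (3)·-0.622 - (-2)·-2.186) / (9.5) = 0.673
  z = (-12 - (-4)·0.361 - (-2)·1.242 - (-2)·-2.186) / (9) = -1.383
  w = (-11 - (-2)·0.361 - (2)·1.242 - (-1)·-0.622) / (7) = -1.912

(-0.218, 0.673, -1.383, -1.912)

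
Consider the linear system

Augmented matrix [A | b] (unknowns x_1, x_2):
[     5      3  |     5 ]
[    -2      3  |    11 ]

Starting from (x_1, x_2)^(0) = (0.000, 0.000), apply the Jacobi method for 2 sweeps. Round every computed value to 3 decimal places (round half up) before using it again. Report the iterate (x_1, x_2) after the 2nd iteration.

(-1.200, 4.333)

Iteration 1:
  x_1 = (5 - (3)·0.000) / (5) = 1.000
  x_2 = (11 - (-2)·0.000) / (3) = 3.667
Iteration 2:
  x_1 = (5 - (3)·3.667) / (5) = -1.200
  x_2 = (11 - (-2)·1.000) / (3) = 4.333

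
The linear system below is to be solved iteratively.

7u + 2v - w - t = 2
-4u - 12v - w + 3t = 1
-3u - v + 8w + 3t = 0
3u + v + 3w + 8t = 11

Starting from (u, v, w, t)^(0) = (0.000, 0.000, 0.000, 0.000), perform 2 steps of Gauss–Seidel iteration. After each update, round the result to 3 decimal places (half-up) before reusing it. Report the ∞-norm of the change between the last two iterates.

Iteration 1:
  u = (2 - (2)·0.000 - (-1)·0.000 - (-1)·0.000) / (7) = 0.286
  v = (1 - (-4)·0.286 - (-1)·0.000 - (3)·0.000) / (-12) = -0.179
  w = (0 - (-3)·0.286 - (-1)·-0.179 - (3)·0.000) / (8) = 0.085
  t = (11 - (3)·0.286 - (1)·-0.179 - (3)·0.085) / (8) = 1.258
Iteration 2:
  u = (2 - (2)·-0.179 - (-1)·0.085 - (-1)·1.258) / (7) = 0.529
  v = (1 - (-4)·0.529 - (-1)·0.085 - (3)·1.258) / (-12) = 0.048
  w = (0 - (-3)·0.529 - (-1)·0.048 - (3)·1.258) / (8) = -0.267
  t = (11 - (3)·0.529 - (1)·0.048 - (3)·-0.267) / (8) = 1.271
Change: (0.243, 0.227, -0.352, 0.013) → max |·| = 0.352

0.352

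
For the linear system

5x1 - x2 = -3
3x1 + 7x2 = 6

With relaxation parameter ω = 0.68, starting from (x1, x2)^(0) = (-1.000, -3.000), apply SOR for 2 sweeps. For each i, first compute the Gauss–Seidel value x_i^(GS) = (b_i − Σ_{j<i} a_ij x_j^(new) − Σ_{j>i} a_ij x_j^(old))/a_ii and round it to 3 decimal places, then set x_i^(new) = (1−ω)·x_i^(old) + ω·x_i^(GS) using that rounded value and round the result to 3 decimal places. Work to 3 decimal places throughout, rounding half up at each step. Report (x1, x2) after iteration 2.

(-0.778, 0.795)

Iteration 1:
  x1: GS value = (-3 - (-1)·-3.000) / (5) = -1.200;  x1 ← (1−ω)·-1.000 + ω·-1.200 = -1.136
  x2: GS value = (6 - (3)·-1.136) / (7) = 1.344;  x2 ← (1−ω)·-3.000 + ω·1.344 = -0.046
Iteration 2:
  x1: GS value = (-3 - (-1)·-0.046) / (5) = -0.609;  x1 ← (1−ω)·-1.136 + ω·-0.609 = -0.778
  x2: GS value = (6 - (3)·-0.778) / (7) = 1.191;  x2 ← (1−ω)·-0.046 + ω·1.191 = 0.795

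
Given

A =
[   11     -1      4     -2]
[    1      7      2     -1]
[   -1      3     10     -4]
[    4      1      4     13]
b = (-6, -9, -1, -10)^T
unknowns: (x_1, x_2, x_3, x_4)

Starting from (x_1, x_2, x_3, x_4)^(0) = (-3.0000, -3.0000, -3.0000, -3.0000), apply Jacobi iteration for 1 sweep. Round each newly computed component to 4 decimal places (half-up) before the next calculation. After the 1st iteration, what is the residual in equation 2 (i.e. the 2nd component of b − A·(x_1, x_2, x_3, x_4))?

-3.0194

Iteration 1:
  x_1 = (-6 - (-1)·-3.0000 - (4)·-3.0000 - (-2)·-3.0000) / (11) = -0.2727
  x_2 = (-9 - (1)·-3.0000 - (2)·-3.0000 - (-1)·-3.0000) / (7) = -0.4286
  x_3 = (-1 - (-1)·-3.0000 - (3)·-3.0000 - (-4)·-3.0000) / (10) = -0.7000
  x_4 = (-10 - (4)·-3.0000 - (1)·-3.0000 - (4)·-3.0000) / (13) = 1.3077
Residual b − A·x = (1.9865, -3.0194, 12.2439, -22.6807)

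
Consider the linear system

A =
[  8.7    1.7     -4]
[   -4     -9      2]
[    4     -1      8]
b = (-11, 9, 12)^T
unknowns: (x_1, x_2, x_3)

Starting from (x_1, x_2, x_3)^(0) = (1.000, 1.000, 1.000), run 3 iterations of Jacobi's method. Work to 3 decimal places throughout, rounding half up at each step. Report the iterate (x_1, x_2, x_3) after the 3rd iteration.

(-0.355, -0.364, 1.716)

Iteration 1:
  x_1 = (-11 - (1.7)·1.000 - (-4)·1.000) / (8.7) = -1.000
  x_2 = (9 - (-4)·1.000 - (2)·1.000) / (-9) = -1.222
  x_3 = (12 - (4)·1.000 - (-1)·1.000) / (8) = 1.125
Iteration 2:
  x_1 = (-11 - (1.7)·-1.222 - (-4)·1.125) / (8.7) = -0.508
  x_2 = (9 - (-4)·-1.000 - (2)·1.125) / (-9) = -0.306
  x_3 = (12 - (4)·-1.000 - (-1)·-1.222) / (8) = 1.847
Iteration 3:
  x_1 = (-11 - (1.7)·-0.306 - (-4)·1.847) / (8.7) = -0.355
  x_2 = (9 - (-4)·-0.508 - (2)·1.847) / (-9) = -0.364
  x_3 = (12 - (4)·-0.508 - (-1)·-0.306) / (8) = 1.716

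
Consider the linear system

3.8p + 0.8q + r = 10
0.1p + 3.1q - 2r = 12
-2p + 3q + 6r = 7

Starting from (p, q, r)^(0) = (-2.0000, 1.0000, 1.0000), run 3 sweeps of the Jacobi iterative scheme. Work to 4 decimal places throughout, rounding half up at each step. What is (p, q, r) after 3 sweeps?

Iteration 1:
  p = (10 - (0.8)·1.0000 - (1)·1.0000) / (3.8) = 2.1579
  q = (12 - (0.1)·-2.0000 - (-2)·1.0000) / (3.1) = 4.5806
  r = (7 - (-2)·-2.0000 - (3)·1.0000) / (6) = 0.0000
Iteration 2:
  p = (10 - (0.8)·4.5806 - (1)·0.0000) / (3.8) = 1.6672
  q = (12 - (0.1)·2.1579 - (-2)·0.0000) / (3.1) = 3.8014
  r = (7 - (-2)·2.1579 - (3)·4.5806) / (6) = -0.4043
Iteration 3:
  p = (10 - (0.8)·3.8014 - (1)·-0.4043) / (3.8) = 1.9377
  q = (12 - (0.1)·1.6672 - (-2)·-0.4043) / (3.1) = 3.5563
  r = (7 - (-2)·1.6672 - (3)·3.8014) / (6) = -0.1783

(1.9377, 3.5563, -0.1783)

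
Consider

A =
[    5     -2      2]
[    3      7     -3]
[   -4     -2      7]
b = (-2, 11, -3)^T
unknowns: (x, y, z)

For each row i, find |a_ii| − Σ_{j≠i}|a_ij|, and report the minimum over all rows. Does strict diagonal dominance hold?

row 1: |5| − (2+2) = 1
row 2: |7| − (3+3) = 1
row 3: |7| − (4+2) = 1
minimum over rows = 1 → strictly diagonally dominant (convergence guaranteed)

1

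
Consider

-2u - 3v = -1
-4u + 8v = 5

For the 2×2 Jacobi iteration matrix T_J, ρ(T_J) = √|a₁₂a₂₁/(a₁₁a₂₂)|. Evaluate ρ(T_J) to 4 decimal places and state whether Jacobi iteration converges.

0.8660

a₁₂a₂₁/(a₁₁a₂₂) = (-3)·(-4) / ((-2)·(8)) = -0.750000
ρ = √|-0.750000| = √0.750000 = 0.8660
ρ < 1, so Jacobi converges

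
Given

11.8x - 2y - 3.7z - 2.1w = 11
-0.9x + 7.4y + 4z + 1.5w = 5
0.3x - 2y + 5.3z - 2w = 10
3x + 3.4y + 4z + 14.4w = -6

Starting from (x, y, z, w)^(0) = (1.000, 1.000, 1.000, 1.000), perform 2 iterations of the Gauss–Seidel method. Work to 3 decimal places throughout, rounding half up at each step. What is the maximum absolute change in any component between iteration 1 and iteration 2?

0.969

Iteration 1:
  x = (11 - (-2)·1.000 - (-3.7)·1.000 - (-2.1)·1.000) / (11.8) = 1.593
  y = (5 - (-0.9)·1.593 - (4)·1.000 - (1.5)·1.000) / (7.4) = 0.126
  z = (10 - (0.3)·1.593 - (-2)·0.126 - (-2)·1.000) / (5.3) = 2.222
  w = (-6 - (3)·1.593 - (3.4)·0.126 - (4)·2.222) / (14.4) = -1.396
Iteration 2:
  x = (11 - (-2)·0.126 - (-3.7)·2.222 - (-2.1)·-1.396) / (11.8) = 1.402
  y = (5 - (-0.9)·1.402 - (4)·2.222 - (1.5)·-1.396) / (7.4) = -0.072
  z = (10 - (0.3)·1.402 - (-2)·-0.072 - (-2)·-1.396) / (5.3) = 1.253
  w = (-6 - (3)·1.402 - (3.4)·-0.072 - (4)·1.253) / (14.4) = -1.040
Change: (-0.191, -0.198, -0.969, 0.356) → max |·| = 0.969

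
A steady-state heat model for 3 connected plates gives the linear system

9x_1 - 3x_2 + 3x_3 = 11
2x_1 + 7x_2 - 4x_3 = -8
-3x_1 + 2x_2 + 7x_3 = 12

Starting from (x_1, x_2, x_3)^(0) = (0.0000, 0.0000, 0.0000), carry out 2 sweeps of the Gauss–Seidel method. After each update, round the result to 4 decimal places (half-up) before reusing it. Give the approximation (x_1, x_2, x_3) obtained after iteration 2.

Iteration 1:
  x_1 = (11 - (-3)·0.0000 - (3)·0.0000) / (9) = 1.2222
  x_2 = (-8 - (2)·1.2222 - (-4)·0.0000) / (7) = -1.4921
  x_3 = (12 - (-3)·1.2222 - (2)·-1.4921) / (7) = 2.6644
Iteration 2:
  x_1 = (11 - (-3)·-1.4921 - (3)·2.6644) / (9) = -0.1633
  x_2 = (-8 - (2)·-0.1633 - (-4)·2.6644) / (7) = 0.4263
  x_3 = (12 - (-3)·-0.1633 - (2)·0.4263) / (7) = 1.5225

(-0.1633, 0.4263, 1.5225)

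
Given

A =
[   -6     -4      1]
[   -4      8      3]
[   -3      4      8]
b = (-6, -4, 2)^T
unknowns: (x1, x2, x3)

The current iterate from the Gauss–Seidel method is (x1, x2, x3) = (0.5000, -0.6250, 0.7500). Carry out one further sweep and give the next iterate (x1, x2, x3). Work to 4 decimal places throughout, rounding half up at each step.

One sweep:
  x1 = (-6 - (-4)·-0.6250 - (1)·0.7500) / (-6) = 1.5417
  x2 = (-4 - (-4)·1.5417 - (3)·0.7500) / (8) = -0.0104
  x3 = (2 - (-3)·1.5417 - (4)·-0.0104) / (8) = 0.8333

(1.5417, -0.0104, 0.8333)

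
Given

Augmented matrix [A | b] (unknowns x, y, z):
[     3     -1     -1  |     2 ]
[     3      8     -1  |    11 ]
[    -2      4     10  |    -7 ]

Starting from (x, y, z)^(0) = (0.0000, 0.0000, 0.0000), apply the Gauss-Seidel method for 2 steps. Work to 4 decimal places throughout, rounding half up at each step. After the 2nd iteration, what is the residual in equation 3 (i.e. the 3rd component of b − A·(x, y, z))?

0.0000

Iteration 1:
  x = (2 - (-1)·0.0000 - (-1)·0.0000) / (3) = 0.6667
  y = (11 - (3)·0.6667 - (-1)·0.0000) / (8) = 1.1250
  z = (-7 - (-2)·0.6667 - (4)·1.1250) / (10) = -1.0167
Iteration 2:
  x = (2 - (-1)·1.1250 - (-1)·-1.0167) / (3) = 0.7028
  y = (11 - (3)·0.7028 - (-1)·-1.0167) / (8) = 0.9844
  z = (-7 - (-2)·0.7028 - (4)·0.9844) / (10) = -0.9532
Residual b − A·x = (-0.0772, 0.0632, 0.0000)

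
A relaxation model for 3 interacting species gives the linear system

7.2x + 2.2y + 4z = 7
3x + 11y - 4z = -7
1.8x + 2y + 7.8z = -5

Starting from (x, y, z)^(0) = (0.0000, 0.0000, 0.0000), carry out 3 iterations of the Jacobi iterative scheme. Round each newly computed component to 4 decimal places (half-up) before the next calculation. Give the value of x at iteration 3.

1.7090

Iteration 1:
  x = (7 - (2.2)·0.0000 - (4)·0.0000) / (7.2) = 0.9722
  y = (-7 - (3)·0.0000 - (-4)·0.0000) / (11) = -0.6364
  z = (-5 - (1.8)·0.0000 - (2)·0.0000) / (7.8) = -0.6410
Iteration 2:
  x = (7 - (2.2)·-0.6364 - (4)·-0.6410) / (7.2) = 1.5228
  y = (-7 - (3)·0.9722 - (-4)·-0.6410) / (11) = -1.1346
  z = (-5 - (1.8)·0.9722 - (2)·-0.6364) / (7.8) = -0.7022
Iteration 3:
  x = (7 - (2.2)·-1.1346 - (4)·-0.7022) / (7.2) = 1.7090
  y = (-7 - (3)·1.5228 - (-4)·-0.7022) / (11) = -1.3070
  z = (-5 - (1.8)·1.5228 - (2)·-1.1346) / (7.8) = -0.7015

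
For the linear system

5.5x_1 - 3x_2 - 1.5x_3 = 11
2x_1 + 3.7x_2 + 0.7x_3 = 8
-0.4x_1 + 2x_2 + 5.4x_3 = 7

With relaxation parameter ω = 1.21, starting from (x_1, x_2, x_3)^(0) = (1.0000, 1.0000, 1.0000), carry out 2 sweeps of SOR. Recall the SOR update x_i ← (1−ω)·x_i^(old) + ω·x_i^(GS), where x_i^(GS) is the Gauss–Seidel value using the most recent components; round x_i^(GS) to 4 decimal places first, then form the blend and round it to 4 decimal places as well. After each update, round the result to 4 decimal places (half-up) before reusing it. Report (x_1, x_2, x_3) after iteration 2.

Iteration 1:
  x_1: GS value = (11 - (-3)·1.0000 - (-1.5)·1.0000) / (5.5) = 2.8182;  x_1 ← (1−ω)·1.0000 + ω·2.8182 = 3.2000
  x_2: GS value = (8 - (2)·3.2000 - (0.7)·1.0000) / (3.7) = 0.2432;  x_2 ← (1−ω)·1.0000 + ω·0.2432 = 0.0843
  x_3: GS value = (7 - (-0.4)·3.2000 - (2)·0.0843) / (5.4) = 1.5021;  x_3 ← (1−ω)·1.0000 + ω·1.5021 = 1.6075
Iteration 2:
  x_1: GS value = (11 - (-3)·0.0843 - (-1.5)·1.6075) / (5.5) = 2.4844;  x_1 ← (1−ω)·3.2000 + ω·2.4844 = 2.3341
  x_2: GS value = (8 - (2)·2.3341 - (0.7)·1.6075) / (3.7) = 0.5964;  x_2 ← (1−ω)·0.0843 + ω·0.5964 = 0.7039
  x_3: GS value = (7 - (-0.4)·2.3341 - (2)·0.7039) / (5.4) = 1.2085;  x_3 ← (1−ω)·1.6075 + ω·1.2085 = 1.1247

(2.3341, 0.7039, 1.1247)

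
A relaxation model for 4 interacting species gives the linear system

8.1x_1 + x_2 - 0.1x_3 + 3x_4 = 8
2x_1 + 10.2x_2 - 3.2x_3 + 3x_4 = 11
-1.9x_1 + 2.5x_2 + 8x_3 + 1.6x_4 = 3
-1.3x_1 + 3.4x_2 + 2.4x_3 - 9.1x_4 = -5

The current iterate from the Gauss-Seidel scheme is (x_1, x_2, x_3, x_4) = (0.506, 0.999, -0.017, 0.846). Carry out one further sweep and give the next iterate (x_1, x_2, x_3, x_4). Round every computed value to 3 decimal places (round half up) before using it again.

(0.551, 0.716, 0.113, 0.768)

One sweep:
  x_1 = (8 - (1)·0.999 - (-0.1)·-0.017 - (3)·0.846) / (8.1) = 0.551
  x_2 = (11 - (2)·0.551 - (-3.2)·-0.017 - (3)·0.846) / (10.2) = 0.716
  x_3 = (3 - (-1.9)·0.551 - (2.5)·0.716 - (1.6)·0.846) / (8) = 0.113
  x_4 = (-5 - (-1.3)·0.551 - (3.4)·0.716 - (2.4)·0.113) / (-9.1) = 0.768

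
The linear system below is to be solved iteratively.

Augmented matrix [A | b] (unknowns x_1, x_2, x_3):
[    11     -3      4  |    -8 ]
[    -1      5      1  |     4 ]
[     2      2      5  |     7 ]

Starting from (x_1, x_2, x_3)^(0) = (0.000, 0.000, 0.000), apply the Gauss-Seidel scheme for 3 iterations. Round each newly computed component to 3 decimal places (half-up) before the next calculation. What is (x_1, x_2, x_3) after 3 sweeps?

(-1.266, 0.205, 1.824)

Iteration 1:
  x_1 = (-8 - (-3)·0.000 - (4)·0.000) / (11) = -0.727
  x_2 = (4 - (-1)·-0.727 - (1)·0.000) / (5) = 0.655
  x_3 = (7 - (2)·-0.727 - (2)·0.655) / (5) = 1.429
Iteration 2:
  x_1 = (-8 - (-3)·0.655 - (4)·1.429) / (11) = -1.068
  x_2 = (4 - (-1)·-1.068 - (1)·1.429) / (5) = 0.301
  x_3 = (7 - (2)·-1.068 - (2)·0.301) / (5) = 1.707
Iteration 3:
  x_1 = (-8 - (-3)·0.301 - (4)·1.707) / (11) = -1.266
  x_2 = (4 - (-1)·-1.266 - (1)·1.707) / (5) = 0.205
  x_3 = (7 - (2)·-1.266 - (2)·0.205) / (5) = 1.824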